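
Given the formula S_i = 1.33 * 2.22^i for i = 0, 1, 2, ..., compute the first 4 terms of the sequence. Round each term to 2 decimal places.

This is a geometric sequence.
i=0: S_0 = 1.33 * 2.22^0 = 1.33
i=1: S_1 = 1.33 * 2.22^1 ≈ 2.95
i=2: S_2 = 1.33 * 2.22^2 ≈ 6.55
i=3: S_3 = 1.33 * 2.22^3 ≈ 14.55
The first 4 terms are: [1.33, 2.95, 6.55, 14.55]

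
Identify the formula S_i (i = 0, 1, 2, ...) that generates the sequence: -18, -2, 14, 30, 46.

Check differences: -2 - -18 = 16
14 - -2 = 16
Common difference d = 16.
First term a = -18.
Formula: S_i = -18 + 16*i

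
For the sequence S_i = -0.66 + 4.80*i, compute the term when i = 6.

S_6 = -0.66 + 4.8*6 = -0.66 + 28.8 = 28.14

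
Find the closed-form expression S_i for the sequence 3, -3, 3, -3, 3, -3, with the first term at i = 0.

Check ratios: -3 / 3 = -1.0
Common ratio r = -1.
First term a = 3.
Formula: S_i = 3 * (-1)^i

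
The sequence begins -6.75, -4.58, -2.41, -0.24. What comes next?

Differences: -4.58 - -6.75 = 2.17
This is an arithmetic sequence with common difference d = 2.17.
Next term = -0.24 + 2.17 = 1.93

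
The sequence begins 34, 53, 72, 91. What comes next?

Differences: 53 - 34 = 19
This is an arithmetic sequence with common difference d = 19.
Next term = 91 + 19 = 110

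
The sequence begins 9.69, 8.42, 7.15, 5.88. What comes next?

Differences: 8.42 - 9.69 = -1.27
This is an arithmetic sequence with common difference d = -1.27.
Next term = 5.88 + -1.27 = 4.61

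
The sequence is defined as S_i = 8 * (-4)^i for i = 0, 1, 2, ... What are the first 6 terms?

This is a geometric sequence.
i=0: S_0 = 8 * (-4)^0 = 8
i=1: S_1 = 8 * (-4)^1 = -32
i=2: S_2 = 8 * (-4)^2 = 128
i=3: S_3 = 8 * (-4)^3 = -512
i=4: S_4 = 8 * (-4)^4 = 2048
i=5: S_5 = 8 * (-4)^5 = -8192
The first 6 terms are: [8, -32, 128, -512, 2048, -8192]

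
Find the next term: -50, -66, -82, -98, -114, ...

Differences: -66 - -50 = -16
This is an arithmetic sequence with common difference d = -16.
Next term = -114 + -16 = -130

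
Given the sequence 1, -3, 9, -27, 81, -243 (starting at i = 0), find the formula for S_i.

Check ratios: -3 / 1 = -3.0
Common ratio r = -3.
First term a = 1.
Formula: S_i = 1 * (-3)^i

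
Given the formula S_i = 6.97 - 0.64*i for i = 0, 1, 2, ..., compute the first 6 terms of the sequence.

This is an arithmetic sequence.
i=0: S_0 = 6.97 + -0.64*0 = 6.97
i=1: S_1 = 6.97 + -0.64*1 = 6.33
i=2: S_2 = 6.97 + -0.64*2 = 5.69
i=3: S_3 = 6.97 + -0.64*3 = 5.05
i=4: S_4 = 6.97 + -0.64*4 = 4.41
i=5: S_5 = 6.97 + -0.64*5 = 3.77
The first 6 terms are: [6.97, 6.33, 5.69, 5.05, 4.41, 3.77]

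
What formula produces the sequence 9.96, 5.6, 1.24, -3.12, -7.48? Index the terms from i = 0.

Check differences: 5.6 - 9.96 = -4.36
1.24 - 5.6 = -4.36
Common difference d = -4.36.
First term a = 9.96.
Formula: S_i = 9.96 - 4.36*i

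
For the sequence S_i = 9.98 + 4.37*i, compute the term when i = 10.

S_10 = 9.98 + 4.37*10 = 9.98 + 43.7 = 53.68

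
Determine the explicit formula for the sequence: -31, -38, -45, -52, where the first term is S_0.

Check differences: -38 - -31 = -7
-45 - -38 = -7
Common difference d = -7.
First term a = -31.
Formula: S_i = -31 - 7*i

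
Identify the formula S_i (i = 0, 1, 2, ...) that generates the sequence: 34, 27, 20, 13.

Check differences: 27 - 34 = -7
20 - 27 = -7
Common difference d = -7.
First term a = 34.
Formula: S_i = 34 - 7*i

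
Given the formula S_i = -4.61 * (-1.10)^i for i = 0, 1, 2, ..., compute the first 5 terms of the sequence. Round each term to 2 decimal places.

This is a geometric sequence.
i=0: S_0 = -4.61 * (-1.1)^0 = -4.61
i=1: S_1 = -4.61 * (-1.1)^1 ≈ 5.07
i=2: S_2 = -4.61 * (-1.1)^2 ≈ -5.58
i=3: S_3 = -4.61 * (-1.1)^3 ≈ 6.14
i=4: S_4 = -4.61 * (-1.1)^4 ≈ -6.75
The first 5 terms are: [-4.61, 5.07, -5.58, 6.14, -6.75]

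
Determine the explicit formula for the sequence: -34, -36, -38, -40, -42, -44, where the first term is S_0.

Check differences: -36 - -34 = -2
-38 - -36 = -2
Common difference d = -2.
First term a = -34.
Formula: S_i = -34 - 2*i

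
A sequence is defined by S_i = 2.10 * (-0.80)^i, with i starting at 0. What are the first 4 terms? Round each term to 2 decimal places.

This is a geometric sequence.
i=0: S_0 = 2.1 * (-0.8)^0 = 2.1
i=1: S_1 = 2.1 * (-0.8)^1 = -1.68
i=2: S_2 = 2.1 * (-0.8)^2 ≈ 1.34
i=3: S_3 = 2.1 * (-0.8)^3 ≈ -1.08
The first 4 terms are: [2.1, -1.68, 1.34, -1.08]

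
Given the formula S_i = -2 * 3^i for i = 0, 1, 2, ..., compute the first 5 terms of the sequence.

This is a geometric sequence.
i=0: S_0 = -2 * 3^0 = -2
i=1: S_1 = -2 * 3^1 = -6
i=2: S_2 = -2 * 3^2 = -18
i=3: S_3 = -2 * 3^3 = -54
i=4: S_4 = -2 * 3^4 = -162
The first 5 terms are: [-2, -6, -18, -54, -162]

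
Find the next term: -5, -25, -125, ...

Ratios: -25 / -5 = 5.0
This is a geometric sequence with common ratio r = 5.
Next term = -125 * 5 = -625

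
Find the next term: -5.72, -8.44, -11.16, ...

Differences: -8.44 - -5.72 = -2.72
This is an arithmetic sequence with common difference d = -2.72.
Next term = -11.16 + -2.72 = -13.88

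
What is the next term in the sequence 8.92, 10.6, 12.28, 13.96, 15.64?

Differences: 10.6 - 8.92 = 1.68
This is an arithmetic sequence with common difference d = 1.68.
Next term = 15.64 + 1.68 = 17.32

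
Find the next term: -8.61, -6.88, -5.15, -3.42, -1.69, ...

Differences: -6.88 - -8.61 = 1.73
This is an arithmetic sequence with common difference d = 1.73.
Next term = -1.69 + 1.73 = 0.04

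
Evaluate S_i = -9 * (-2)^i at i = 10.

S_10 = -9 * (-2)^10 = -9 * 1024 = -9216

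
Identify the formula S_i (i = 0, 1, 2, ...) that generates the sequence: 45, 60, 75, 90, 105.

Check differences: 60 - 45 = 15
75 - 60 = 15
Common difference d = 15.
First term a = 45.
Formula: S_i = 45 + 15*i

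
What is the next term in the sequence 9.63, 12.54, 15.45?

Differences: 12.54 - 9.63 = 2.91
This is an arithmetic sequence with common difference d = 2.91.
Next term = 15.45 + 2.91 = 18.36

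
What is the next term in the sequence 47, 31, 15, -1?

Differences: 31 - 47 = -16
This is an arithmetic sequence with common difference d = -16.
Next term = -1 + -16 = -17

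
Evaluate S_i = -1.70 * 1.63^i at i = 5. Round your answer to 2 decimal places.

S_5 = -1.7 * 1.63^5 ≈ -1.7 * 11.5064 ≈ -19.56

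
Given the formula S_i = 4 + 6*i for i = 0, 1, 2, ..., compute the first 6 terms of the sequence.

This is an arithmetic sequence.
i=0: S_0 = 4 + 6*0 = 4
i=1: S_1 = 4 + 6*1 = 10
i=2: S_2 = 4 + 6*2 = 16
i=3: S_3 = 4 + 6*3 = 22
i=4: S_4 = 4 + 6*4 = 28
i=5: S_5 = 4 + 6*5 = 34
The first 6 terms are: [4, 10, 16, 22, 28, 34]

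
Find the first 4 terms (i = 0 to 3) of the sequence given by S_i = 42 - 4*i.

This is an arithmetic sequence.
i=0: S_0 = 42 + -4*0 = 42
i=1: S_1 = 42 + -4*1 = 38
i=2: S_2 = 42 + -4*2 = 34
i=3: S_3 = 42 + -4*3 = 30
The first 4 terms are: [42, 38, 34, 30]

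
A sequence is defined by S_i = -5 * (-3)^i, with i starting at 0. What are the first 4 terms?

This is a geometric sequence.
i=0: S_0 = -5 * (-3)^0 = -5
i=1: S_1 = -5 * (-3)^1 = 15
i=2: S_2 = -5 * (-3)^2 = -45
i=3: S_3 = -5 * (-3)^3 = 135
The first 4 terms are: [-5, 15, -45, 135]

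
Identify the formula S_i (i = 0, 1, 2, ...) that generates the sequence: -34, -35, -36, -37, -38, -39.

Check differences: -35 - -34 = -1
-36 - -35 = -1
Common difference d = -1.
First term a = -34.
Formula: S_i = -34 - 1*i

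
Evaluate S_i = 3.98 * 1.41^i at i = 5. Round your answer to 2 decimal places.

S_5 = 3.98 * 1.41^5 ≈ 3.98 * 5.5731 ≈ 22.18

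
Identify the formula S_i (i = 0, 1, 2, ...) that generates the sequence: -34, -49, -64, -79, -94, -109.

Check differences: -49 - -34 = -15
-64 - -49 = -15
Common difference d = -15.
First term a = -34.
Formula: S_i = -34 - 15*i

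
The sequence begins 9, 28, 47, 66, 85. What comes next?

Differences: 28 - 9 = 19
This is an arithmetic sequence with common difference d = 19.
Next term = 85 + 19 = 104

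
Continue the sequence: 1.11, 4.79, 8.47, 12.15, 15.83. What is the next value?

Differences: 4.79 - 1.11 = 3.68
This is an arithmetic sequence with common difference d = 3.68.
Next term = 15.83 + 3.68 = 19.51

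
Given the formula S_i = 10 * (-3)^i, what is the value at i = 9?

S_9 = 10 * (-3)^9 = 10 * -19683 = -196830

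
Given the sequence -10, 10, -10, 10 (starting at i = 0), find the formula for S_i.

Check ratios: 10 / -10 = -1.0
Common ratio r = -1.
First term a = -10.
Formula: S_i = -10 * (-1)^i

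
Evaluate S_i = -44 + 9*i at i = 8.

S_8 = -44 + 9*8 = -44 + 72 = 28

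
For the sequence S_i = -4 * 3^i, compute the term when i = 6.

S_6 = -4 * 3^6 = -4 * 729 = -2916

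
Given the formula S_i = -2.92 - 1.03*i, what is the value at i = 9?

S_9 = -2.92 + -1.03*9 = -2.92 + -9.27 = -12.19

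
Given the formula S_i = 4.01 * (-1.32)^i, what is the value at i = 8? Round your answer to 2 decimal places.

S_8 = 4.01 * (-1.32)^8 ≈ 4.01 * 9.217 ≈ 36.96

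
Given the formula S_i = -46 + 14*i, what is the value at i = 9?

S_9 = -46 + 14*9 = -46 + 126 = 80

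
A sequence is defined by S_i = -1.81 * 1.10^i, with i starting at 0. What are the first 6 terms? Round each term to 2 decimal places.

This is a geometric sequence.
i=0: S_0 = -1.81 * 1.1^0 = -1.81
i=1: S_1 = -1.81 * 1.1^1 ≈ -1.99
i=2: S_2 = -1.81 * 1.1^2 ≈ -2.19
i=3: S_3 = -1.81 * 1.1^3 ≈ -2.41
i=4: S_4 = -1.81 * 1.1^4 ≈ -2.65
i=5: S_5 = -1.81 * 1.1^5 ≈ -2.92
The first 6 terms are: [-1.81, -1.99, -2.19, -2.41, -2.65, -2.92]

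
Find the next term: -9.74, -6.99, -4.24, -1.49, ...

Differences: -6.99 - -9.74 = 2.75
This is an arithmetic sequence with common difference d = 2.75.
Next term = -1.49 + 2.75 = 1.26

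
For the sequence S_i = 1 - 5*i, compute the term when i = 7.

S_7 = 1 + -5*7 = 1 + -35 = -34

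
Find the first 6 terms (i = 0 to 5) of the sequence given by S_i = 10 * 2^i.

This is a geometric sequence.
i=0: S_0 = 10 * 2^0 = 10
i=1: S_1 = 10 * 2^1 = 20
i=2: S_2 = 10 * 2^2 = 40
i=3: S_3 = 10 * 2^3 = 80
i=4: S_4 = 10 * 2^4 = 160
i=5: S_5 = 10 * 2^5 = 320
The first 6 terms are: [10, 20, 40, 80, 160, 320]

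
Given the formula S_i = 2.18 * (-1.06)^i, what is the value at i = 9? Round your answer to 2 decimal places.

S_9 = 2.18 * (-1.06)^9 ≈ 2.18 * -1.6895 ≈ -3.68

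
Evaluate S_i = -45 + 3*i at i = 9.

S_9 = -45 + 3*9 = -45 + 27 = -18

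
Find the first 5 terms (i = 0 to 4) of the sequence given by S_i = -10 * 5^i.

This is a geometric sequence.
i=0: S_0 = -10 * 5^0 = -10
i=1: S_1 = -10 * 5^1 = -50
i=2: S_2 = -10 * 5^2 = -250
i=3: S_3 = -10 * 5^3 = -1250
i=4: S_4 = -10 * 5^4 = -6250
The first 5 terms are: [-10, -50, -250, -1250, -6250]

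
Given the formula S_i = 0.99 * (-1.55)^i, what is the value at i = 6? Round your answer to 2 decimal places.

S_6 = 0.99 * (-1.55)^6 ≈ 0.99 * 13.8672 ≈ 13.73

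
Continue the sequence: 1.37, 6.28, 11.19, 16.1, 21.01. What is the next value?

Differences: 6.28 - 1.37 = 4.91
This is an arithmetic sequence with common difference d = 4.91.
Next term = 21.01 + 4.91 = 25.92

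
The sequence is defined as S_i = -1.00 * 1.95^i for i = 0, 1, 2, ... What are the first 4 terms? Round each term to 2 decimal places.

This is a geometric sequence.
i=0: S_0 = -1.0 * 1.95^0 = -1.0
i=1: S_1 = -1.0 * 1.95^1 = -1.95
i=2: S_2 = -1.0 * 1.95^2 ≈ -3.8
i=3: S_3 = -1.0 * 1.95^3 ≈ -7.41
The first 4 terms are: [-1.0, -1.95, -3.8, -7.41]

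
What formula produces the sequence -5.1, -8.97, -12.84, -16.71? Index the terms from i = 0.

Check differences: -8.97 - -5.1 = -3.87
-12.84 - -8.97 = -3.87
Common difference d = -3.87.
First term a = -5.1.
Formula: S_i = -5.10 - 3.87*i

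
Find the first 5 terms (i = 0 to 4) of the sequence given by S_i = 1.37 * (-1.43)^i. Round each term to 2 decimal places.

This is a geometric sequence.
i=0: S_0 = 1.37 * (-1.43)^0 = 1.37
i=1: S_1 = 1.37 * (-1.43)^1 ≈ -1.96
i=2: S_2 = 1.37 * (-1.43)^2 ≈ 2.8
i=3: S_3 = 1.37 * (-1.43)^3 ≈ -4.01
i=4: S_4 = 1.37 * (-1.43)^4 ≈ 5.73
The first 5 terms are: [1.37, -1.96, 2.8, -4.01, 5.73]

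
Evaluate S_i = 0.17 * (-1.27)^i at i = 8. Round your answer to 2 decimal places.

S_8 = 0.17 * (-1.27)^8 ≈ 0.17 * 6.7675 ≈ 1.15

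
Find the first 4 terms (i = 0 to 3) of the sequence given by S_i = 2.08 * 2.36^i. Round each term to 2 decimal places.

This is a geometric sequence.
i=0: S_0 = 2.08 * 2.36^0 = 2.08
i=1: S_1 = 2.08 * 2.36^1 ≈ 4.91
i=2: S_2 = 2.08 * 2.36^2 ≈ 11.58
i=3: S_3 = 2.08 * 2.36^3 ≈ 27.34
The first 4 terms are: [2.08, 4.91, 11.58, 27.34]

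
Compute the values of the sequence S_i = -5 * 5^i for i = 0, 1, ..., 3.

This is a geometric sequence.
i=0: S_0 = -5 * 5^0 = -5
i=1: S_1 = -5 * 5^1 = -25
i=2: S_2 = -5 * 5^2 = -125
i=3: S_3 = -5 * 5^3 = -625
The first 4 terms are: [-5, -25, -125, -625]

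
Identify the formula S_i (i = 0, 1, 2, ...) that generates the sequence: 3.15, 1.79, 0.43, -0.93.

Check differences: 1.79 - 3.15 = -1.36
0.43 - 1.79 = -1.36
Common difference d = -1.36.
First term a = 3.15.
Formula: S_i = 3.15 - 1.36*i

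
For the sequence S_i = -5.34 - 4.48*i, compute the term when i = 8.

S_8 = -5.34 + -4.48*8 = -5.34 + -35.84 = -41.18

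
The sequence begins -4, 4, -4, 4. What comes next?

Ratios: 4 / -4 = -1.0
This is a geometric sequence with common ratio r = -1.
Next term = 4 * -1 = -4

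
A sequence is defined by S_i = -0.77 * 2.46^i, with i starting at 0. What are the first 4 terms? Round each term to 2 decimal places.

This is a geometric sequence.
i=0: S_0 = -0.77 * 2.46^0 = -0.77
i=1: S_1 = -0.77 * 2.46^1 ≈ -1.89
i=2: S_2 = -0.77 * 2.46^2 ≈ -4.66
i=3: S_3 = -0.77 * 2.46^3 ≈ -11.46
The first 4 terms are: [-0.77, -1.89, -4.66, -11.46]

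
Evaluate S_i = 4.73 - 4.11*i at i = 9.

S_9 = 4.73 + -4.11*9 = 4.73 + -36.99 = -32.26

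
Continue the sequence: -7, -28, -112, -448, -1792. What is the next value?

Ratios: -28 / -7 = 4.0
This is a geometric sequence with common ratio r = 4.
Next term = -1792 * 4 = -7168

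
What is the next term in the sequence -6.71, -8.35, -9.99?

Differences: -8.35 - -6.71 = -1.64
This is an arithmetic sequence with common difference d = -1.64.
Next term = -9.99 + -1.64 = -11.63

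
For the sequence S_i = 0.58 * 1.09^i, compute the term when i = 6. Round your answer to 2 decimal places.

S_6 = 0.58 * 1.09^6 ≈ 0.58 * 1.6771 ≈ 0.97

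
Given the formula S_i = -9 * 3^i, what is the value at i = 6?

S_6 = -9 * 3^6 = -9 * 729 = -6561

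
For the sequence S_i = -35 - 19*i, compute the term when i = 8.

S_8 = -35 + -19*8 = -35 + -152 = -187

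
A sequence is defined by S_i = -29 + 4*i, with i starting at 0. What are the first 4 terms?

This is an arithmetic sequence.
i=0: S_0 = -29 + 4*0 = -29
i=1: S_1 = -29 + 4*1 = -25
i=2: S_2 = -29 + 4*2 = -21
i=3: S_3 = -29 + 4*3 = -17
The first 4 terms are: [-29, -25, -21, -17]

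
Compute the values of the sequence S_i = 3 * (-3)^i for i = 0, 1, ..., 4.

This is a geometric sequence.
i=0: S_0 = 3 * (-3)^0 = 3
i=1: S_1 = 3 * (-3)^1 = -9
i=2: S_2 = 3 * (-3)^2 = 27
i=3: S_3 = 3 * (-3)^3 = -81
i=4: S_4 = 3 * (-3)^4 = 243
The first 5 terms are: [3, -9, 27, -81, 243]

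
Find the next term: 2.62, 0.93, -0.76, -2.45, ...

Differences: 0.93 - 2.62 = -1.69
This is an arithmetic sequence with common difference d = -1.69.
Next term = -2.45 + -1.69 = -4.14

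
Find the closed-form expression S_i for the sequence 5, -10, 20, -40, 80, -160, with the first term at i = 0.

Check ratios: -10 / 5 = -2.0
Common ratio r = -2.
First term a = 5.
Formula: S_i = 5 * (-2)^i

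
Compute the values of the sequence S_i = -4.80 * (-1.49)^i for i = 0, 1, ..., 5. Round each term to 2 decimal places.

This is a geometric sequence.
i=0: S_0 = -4.8 * (-1.49)^0 = -4.8
i=1: S_1 = -4.8 * (-1.49)^1 ≈ 7.15
i=2: S_2 = -4.8 * (-1.49)^2 ≈ -10.66
i=3: S_3 = -4.8 * (-1.49)^3 ≈ 15.88
i=4: S_4 = -4.8 * (-1.49)^4 ≈ -23.66
i=5: S_5 = -4.8 * (-1.49)^5 ≈ 35.25
The first 6 terms are: [-4.8, 7.15, -10.66, 15.88, -23.66, 35.25]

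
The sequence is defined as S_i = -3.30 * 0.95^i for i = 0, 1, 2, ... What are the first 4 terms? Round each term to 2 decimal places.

This is a geometric sequence.
i=0: S_0 = -3.3 * 0.95^0 = -3.3
i=1: S_1 = -3.3 * 0.95^1 ≈ -3.14
i=2: S_2 = -3.3 * 0.95^2 ≈ -2.98
i=3: S_3 = -3.3 * 0.95^3 ≈ -2.83
The first 4 terms are: [-3.3, -3.14, -2.98, -2.83]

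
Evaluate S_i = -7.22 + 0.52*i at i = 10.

S_10 = -7.22 + 0.52*10 = -7.22 + 5.2 = -2.02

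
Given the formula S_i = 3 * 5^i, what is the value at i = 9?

S_9 = 3 * 5^9 = 3 * 1953125 = 5859375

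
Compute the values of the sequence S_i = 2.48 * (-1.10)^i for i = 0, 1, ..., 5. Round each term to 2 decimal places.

This is a geometric sequence.
i=0: S_0 = 2.48 * (-1.1)^0 = 2.48
i=1: S_1 = 2.48 * (-1.1)^1 ≈ -2.73
i=2: S_2 = 2.48 * (-1.1)^2 ≈ 3.0
i=3: S_3 = 2.48 * (-1.1)^3 ≈ -3.3
i=4: S_4 = 2.48 * (-1.1)^4 ≈ 3.63
i=5: S_5 = 2.48 * (-1.1)^5 ≈ -3.99
The first 6 terms are: [2.48, -2.73, 3.0, -3.3, 3.63, -3.99]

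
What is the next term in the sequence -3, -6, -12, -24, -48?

Ratios: -6 / -3 = 2.0
This is a geometric sequence with common ratio r = 2.
Next term = -48 * 2 = -96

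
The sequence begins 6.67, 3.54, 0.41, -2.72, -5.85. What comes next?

Differences: 3.54 - 6.67 = -3.13
This is an arithmetic sequence with common difference d = -3.13.
Next term = -5.85 + -3.13 = -8.98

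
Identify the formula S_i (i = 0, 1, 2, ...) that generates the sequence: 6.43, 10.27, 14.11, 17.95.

Check differences: 10.27 - 6.43 = 3.84
14.11 - 10.27 = 3.84
Common difference d = 3.84.
First term a = 6.43.
Formula: S_i = 6.43 + 3.84*i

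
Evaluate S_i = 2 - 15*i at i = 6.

S_6 = 2 + -15*6 = 2 + -90 = -88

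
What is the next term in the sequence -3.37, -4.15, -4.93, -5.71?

Differences: -4.15 - -3.37 = -0.78
This is an arithmetic sequence with common difference d = -0.78.
Next term = -5.71 + -0.78 = -6.49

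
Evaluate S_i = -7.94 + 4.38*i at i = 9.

S_9 = -7.94 + 4.38*9 = -7.94 + 39.42 = 31.48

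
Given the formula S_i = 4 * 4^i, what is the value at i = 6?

S_6 = 4 * 4^6 = 4 * 4096 = 16384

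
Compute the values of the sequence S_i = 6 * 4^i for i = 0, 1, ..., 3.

This is a geometric sequence.
i=0: S_0 = 6 * 4^0 = 6
i=1: S_1 = 6 * 4^1 = 24
i=2: S_2 = 6 * 4^2 = 96
i=3: S_3 = 6 * 4^3 = 384
The first 4 terms are: [6, 24, 96, 384]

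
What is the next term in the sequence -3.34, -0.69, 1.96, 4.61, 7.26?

Differences: -0.69 - -3.34 = 2.65
This is an arithmetic sequence with common difference d = 2.65.
Next term = 7.26 + 2.65 = 9.91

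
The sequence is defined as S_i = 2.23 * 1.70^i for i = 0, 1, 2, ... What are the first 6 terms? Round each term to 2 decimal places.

This is a geometric sequence.
i=0: S_0 = 2.23 * 1.7^0 = 2.23
i=1: S_1 = 2.23 * 1.7^1 ≈ 3.79
i=2: S_2 = 2.23 * 1.7^2 ≈ 6.44
i=3: S_3 = 2.23 * 1.7^3 ≈ 10.96
i=4: S_4 = 2.23 * 1.7^4 ≈ 18.63
i=5: S_5 = 2.23 * 1.7^5 ≈ 31.66
The first 6 terms are: [2.23, 3.79, 6.44, 10.96, 18.63, 31.66]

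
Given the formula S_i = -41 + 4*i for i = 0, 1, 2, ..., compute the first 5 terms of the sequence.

This is an arithmetic sequence.
i=0: S_0 = -41 + 4*0 = -41
i=1: S_1 = -41 + 4*1 = -37
i=2: S_2 = -41 + 4*2 = -33
i=3: S_3 = -41 + 4*3 = -29
i=4: S_4 = -41 + 4*4 = -25
The first 5 terms are: [-41, -37, -33, -29, -25]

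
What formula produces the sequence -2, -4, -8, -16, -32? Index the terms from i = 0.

Check ratios: -4 / -2 = 2.0
Common ratio r = 2.
First term a = -2.
Formula: S_i = -2 * 2^i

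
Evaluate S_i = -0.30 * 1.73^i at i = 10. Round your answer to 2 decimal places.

S_10 = -0.3 * 1.73^10 ≈ -0.3 * 240.1381 ≈ -72.04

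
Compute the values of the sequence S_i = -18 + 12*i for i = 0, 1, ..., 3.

This is an arithmetic sequence.
i=0: S_0 = -18 + 12*0 = -18
i=1: S_1 = -18 + 12*1 = -6
i=2: S_2 = -18 + 12*2 = 6
i=3: S_3 = -18 + 12*3 = 18
The first 4 terms are: [-18, -6, 6, 18]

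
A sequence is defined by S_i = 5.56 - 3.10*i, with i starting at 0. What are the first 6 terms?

This is an arithmetic sequence.
i=0: S_0 = 5.56 + -3.1*0 = 5.56
i=1: S_1 = 5.56 + -3.1*1 = 2.46
i=2: S_2 = 5.56 + -3.1*2 = -0.64
i=3: S_3 = 5.56 + -3.1*3 = -3.74
i=4: S_4 = 5.56 + -3.1*4 = -6.84
i=5: S_5 = 5.56 + -3.1*5 = -9.94
The first 6 terms are: [5.56, 2.46, -0.64, -3.74, -6.84, -9.94]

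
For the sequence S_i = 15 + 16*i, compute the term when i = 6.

S_6 = 15 + 16*6 = 15 + 96 = 111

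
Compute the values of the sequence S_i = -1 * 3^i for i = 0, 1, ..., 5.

This is a geometric sequence.
i=0: S_0 = -1 * 3^0 = -1
i=1: S_1 = -1 * 3^1 = -3
i=2: S_2 = -1 * 3^2 = -9
i=3: S_3 = -1 * 3^3 = -27
i=4: S_4 = -1 * 3^4 = -81
i=5: S_5 = -1 * 3^5 = -243
The first 6 terms are: [-1, -3, -9, -27, -81, -243]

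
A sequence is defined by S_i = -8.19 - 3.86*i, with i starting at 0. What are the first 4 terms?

This is an arithmetic sequence.
i=0: S_0 = -8.19 + -3.86*0 = -8.19
i=1: S_1 = -8.19 + -3.86*1 = -12.05
i=2: S_2 = -8.19 + -3.86*2 = -15.91
i=3: S_3 = -8.19 + -3.86*3 = -19.77
The first 4 terms are: [-8.19, -12.05, -15.91, -19.77]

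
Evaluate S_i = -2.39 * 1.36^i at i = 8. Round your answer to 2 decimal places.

S_8 = -2.39 * 1.36^8 ≈ -2.39 * 11.7034 ≈ -27.97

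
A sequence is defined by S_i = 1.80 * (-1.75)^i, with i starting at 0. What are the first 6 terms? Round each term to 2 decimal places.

This is a geometric sequence.
i=0: S_0 = 1.8 * (-1.75)^0 = 1.8
i=1: S_1 = 1.8 * (-1.75)^1 = -3.15
i=2: S_2 = 1.8 * (-1.75)^2 ≈ 5.51
i=3: S_3 = 1.8 * (-1.75)^3 ≈ -9.65
i=4: S_4 = 1.8 * (-1.75)^4 ≈ 16.88
i=5: S_5 = 1.8 * (-1.75)^5 ≈ -29.54
The first 6 terms are: [1.8, -3.15, 5.51, -9.65, 16.88, -29.54]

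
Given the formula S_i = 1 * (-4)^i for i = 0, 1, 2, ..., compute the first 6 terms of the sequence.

This is a geometric sequence.
i=0: S_0 = 1 * (-4)^0 = 1
i=1: S_1 = 1 * (-4)^1 = -4
i=2: S_2 = 1 * (-4)^2 = 16
i=3: S_3 = 1 * (-4)^3 = -64
i=4: S_4 = 1 * (-4)^4 = 256
i=5: S_5 = 1 * (-4)^5 = -1024
The first 6 terms are: [1, -4, 16, -64, 256, -1024]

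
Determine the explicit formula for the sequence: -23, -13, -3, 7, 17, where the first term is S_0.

Check differences: -13 - -23 = 10
-3 - -13 = 10
Common difference d = 10.
First term a = -23.
Formula: S_i = -23 + 10*i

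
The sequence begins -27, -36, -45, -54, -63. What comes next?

Differences: -36 - -27 = -9
This is an arithmetic sequence with common difference d = -9.
Next term = -63 + -9 = -72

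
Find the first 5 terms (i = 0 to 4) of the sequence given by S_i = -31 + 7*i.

This is an arithmetic sequence.
i=0: S_0 = -31 + 7*0 = -31
i=1: S_1 = -31 + 7*1 = -24
i=2: S_2 = -31 + 7*2 = -17
i=3: S_3 = -31 + 7*3 = -10
i=4: S_4 = -31 + 7*4 = -3
The first 5 terms are: [-31, -24, -17, -10, -3]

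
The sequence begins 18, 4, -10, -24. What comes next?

Differences: 4 - 18 = -14
This is an arithmetic sequence with common difference d = -14.
Next term = -24 + -14 = -38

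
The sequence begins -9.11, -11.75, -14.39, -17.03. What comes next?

Differences: -11.75 - -9.11 = -2.64
This is an arithmetic sequence with common difference d = -2.64.
Next term = -17.03 + -2.64 = -19.67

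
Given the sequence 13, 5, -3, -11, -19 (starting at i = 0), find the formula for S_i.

Check differences: 5 - 13 = -8
-3 - 5 = -8
Common difference d = -8.
First term a = 13.
Formula: S_i = 13 - 8*i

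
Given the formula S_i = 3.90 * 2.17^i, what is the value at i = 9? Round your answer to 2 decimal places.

S_9 = 3.9 * 2.17^9 ≈ 3.9 * 1066.9341 ≈ 4161.04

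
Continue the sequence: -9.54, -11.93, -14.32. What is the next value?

Differences: -11.93 - -9.54 = -2.39
This is an arithmetic sequence with common difference d = -2.39.
Next term = -14.32 + -2.39 = -16.71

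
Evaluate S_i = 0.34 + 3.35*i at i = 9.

S_9 = 0.34 + 3.35*9 = 0.34 + 30.15 = 30.49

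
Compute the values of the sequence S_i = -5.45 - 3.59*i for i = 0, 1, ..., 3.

This is an arithmetic sequence.
i=0: S_0 = -5.45 + -3.59*0 = -5.45
i=1: S_1 = -5.45 + -3.59*1 = -9.04
i=2: S_2 = -5.45 + -3.59*2 = -12.63
i=3: S_3 = -5.45 + -3.59*3 = -16.22
The first 4 terms are: [-5.45, -9.04, -12.63, -16.22]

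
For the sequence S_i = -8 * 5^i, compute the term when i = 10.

S_10 = -8 * 5^10 = -8 * 9765625 = -78125000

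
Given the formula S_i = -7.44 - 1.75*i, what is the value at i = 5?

S_5 = -7.44 + -1.75*5 = -7.44 + -8.75 = -16.19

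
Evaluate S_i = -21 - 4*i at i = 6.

S_6 = -21 + -4*6 = -21 + -24 = -45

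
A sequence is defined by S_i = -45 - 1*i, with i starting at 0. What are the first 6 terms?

This is an arithmetic sequence.
i=0: S_0 = -45 + -1*0 = -45
i=1: S_1 = -45 + -1*1 = -46
i=2: S_2 = -45 + -1*2 = -47
i=3: S_3 = -45 + -1*3 = -48
i=4: S_4 = -45 + -1*4 = -49
i=5: S_5 = -45 + -1*5 = -50
The first 6 terms are: [-45, -46, -47, -48, -49, -50]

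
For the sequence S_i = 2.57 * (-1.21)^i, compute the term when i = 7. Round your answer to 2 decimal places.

S_7 = 2.57 * (-1.21)^7 ≈ 2.57 * -3.7975 ≈ -9.76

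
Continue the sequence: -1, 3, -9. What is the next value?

Ratios: 3 / -1 = -3.0
This is a geometric sequence with common ratio r = -3.
Next term = -9 * -3 = 27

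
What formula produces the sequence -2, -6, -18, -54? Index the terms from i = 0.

Check ratios: -6 / -2 = 3.0
Common ratio r = 3.
First term a = -2.
Formula: S_i = -2 * 3^i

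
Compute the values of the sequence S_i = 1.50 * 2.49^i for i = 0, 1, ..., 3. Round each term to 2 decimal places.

This is a geometric sequence.
i=0: S_0 = 1.5 * 2.49^0 = 1.5
i=1: S_1 = 1.5 * 2.49^1 ≈ 3.74
i=2: S_2 = 1.5 * 2.49^2 ≈ 9.3
i=3: S_3 = 1.5 * 2.49^3 ≈ 23.16
The first 4 terms are: [1.5, 3.74, 9.3, 23.16]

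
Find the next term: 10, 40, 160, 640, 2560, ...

Ratios: 40 / 10 = 4.0
This is a geometric sequence with common ratio r = 4.
Next term = 2560 * 4 = 10240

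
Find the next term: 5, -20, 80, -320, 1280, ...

Ratios: -20 / 5 = -4.0
This is a geometric sequence with common ratio r = -4.
Next term = 1280 * -4 = -5120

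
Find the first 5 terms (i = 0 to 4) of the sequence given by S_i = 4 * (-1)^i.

This is a geometric sequence.
i=0: S_0 = 4 * (-1)^0 = 4
i=1: S_1 = 4 * (-1)^1 = -4
i=2: S_2 = 4 * (-1)^2 = 4
i=3: S_3 = 4 * (-1)^3 = -4
i=4: S_4 = 4 * (-1)^4 = 4
The first 5 terms are: [4, -4, 4, -4, 4]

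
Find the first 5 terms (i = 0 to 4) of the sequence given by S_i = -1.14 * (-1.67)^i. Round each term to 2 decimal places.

This is a geometric sequence.
i=0: S_0 = -1.14 * (-1.67)^0 = -1.14
i=1: S_1 = -1.14 * (-1.67)^1 ≈ 1.9
i=2: S_2 = -1.14 * (-1.67)^2 ≈ -3.18
i=3: S_3 = -1.14 * (-1.67)^3 ≈ 5.31
i=4: S_4 = -1.14 * (-1.67)^4 ≈ -8.87
The first 5 terms are: [-1.14, 1.9, -3.18, 5.31, -8.87]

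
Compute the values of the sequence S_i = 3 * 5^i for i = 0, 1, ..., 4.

This is a geometric sequence.
i=0: S_0 = 3 * 5^0 = 3
i=1: S_1 = 3 * 5^1 = 15
i=2: S_2 = 3 * 5^2 = 75
i=3: S_3 = 3 * 5^3 = 375
i=4: S_4 = 3 * 5^4 = 1875
The first 5 terms are: [3, 15, 75, 375, 1875]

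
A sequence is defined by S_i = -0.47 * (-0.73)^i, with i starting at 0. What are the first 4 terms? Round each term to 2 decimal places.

This is a geometric sequence.
i=0: S_0 = -0.47 * (-0.73)^0 = -0.47
i=1: S_1 = -0.47 * (-0.73)^1 ≈ 0.34
i=2: S_2 = -0.47 * (-0.73)^2 ≈ -0.25
i=3: S_3 = -0.47 * (-0.73)^3 ≈ 0.18
The first 4 terms are: [-0.47, 0.34, -0.25, 0.18]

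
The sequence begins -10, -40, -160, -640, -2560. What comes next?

Ratios: -40 / -10 = 4.0
This is a geometric sequence with common ratio r = 4.
Next term = -2560 * 4 = -10240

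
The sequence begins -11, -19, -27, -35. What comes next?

Differences: -19 - -11 = -8
This is an arithmetic sequence with common difference d = -8.
Next term = -35 + -8 = -43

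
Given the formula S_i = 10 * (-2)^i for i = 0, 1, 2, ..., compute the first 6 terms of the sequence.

This is a geometric sequence.
i=0: S_0 = 10 * (-2)^0 = 10
i=1: S_1 = 10 * (-2)^1 = -20
i=2: S_2 = 10 * (-2)^2 = 40
i=3: S_3 = 10 * (-2)^3 = -80
i=4: S_4 = 10 * (-2)^4 = 160
i=5: S_5 = 10 * (-2)^5 = -320
The first 6 terms are: [10, -20, 40, -80, 160, -320]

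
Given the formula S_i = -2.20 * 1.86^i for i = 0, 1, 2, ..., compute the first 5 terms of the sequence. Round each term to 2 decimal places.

This is a geometric sequence.
i=0: S_0 = -2.2 * 1.86^0 = -2.2
i=1: S_1 = -2.2 * 1.86^1 ≈ -4.09
i=2: S_2 = -2.2 * 1.86^2 ≈ -7.61
i=3: S_3 = -2.2 * 1.86^3 ≈ -14.16
i=4: S_4 = -2.2 * 1.86^4 ≈ -26.33
The first 5 terms are: [-2.2, -4.09, -7.61, -14.16, -26.33]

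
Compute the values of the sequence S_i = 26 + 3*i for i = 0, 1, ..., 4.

This is an arithmetic sequence.
i=0: S_0 = 26 + 3*0 = 26
i=1: S_1 = 26 + 3*1 = 29
i=2: S_2 = 26 + 3*2 = 32
i=3: S_3 = 26 + 3*3 = 35
i=4: S_4 = 26 + 3*4 = 38
The first 5 terms are: [26, 29, 32, 35, 38]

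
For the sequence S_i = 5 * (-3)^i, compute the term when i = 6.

S_6 = 5 * (-3)^6 = 5 * 729 = 3645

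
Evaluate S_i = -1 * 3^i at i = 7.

S_7 = -1 * 3^7 = -1 * 2187 = -2187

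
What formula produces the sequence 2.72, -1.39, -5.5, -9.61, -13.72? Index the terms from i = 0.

Check differences: -1.39 - 2.72 = -4.11
-5.5 - -1.39 = -4.11
Common difference d = -4.11.
First term a = 2.72.
Formula: S_i = 2.72 - 4.11*i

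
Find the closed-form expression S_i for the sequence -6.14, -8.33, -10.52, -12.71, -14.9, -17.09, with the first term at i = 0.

Check differences: -8.33 - -6.14 = -2.19
-10.52 - -8.33 = -2.19
Common difference d = -2.19.
First term a = -6.14.
Formula: S_i = -6.14 - 2.19*i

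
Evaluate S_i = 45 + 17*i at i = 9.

S_9 = 45 + 17*9 = 45 + 153 = 198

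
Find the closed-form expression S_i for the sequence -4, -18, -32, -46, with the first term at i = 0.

Check differences: -18 - -4 = -14
-32 - -18 = -14
Common difference d = -14.
First term a = -4.
Formula: S_i = -4 - 14*i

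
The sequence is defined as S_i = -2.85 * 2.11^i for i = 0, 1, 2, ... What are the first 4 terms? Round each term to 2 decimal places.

This is a geometric sequence.
i=0: S_0 = -2.85 * 2.11^0 = -2.85
i=1: S_1 = -2.85 * 2.11^1 ≈ -6.01
i=2: S_2 = -2.85 * 2.11^2 ≈ -12.69
i=3: S_3 = -2.85 * 2.11^3 ≈ -26.77
The first 4 terms are: [-2.85, -6.01, -12.69, -26.77]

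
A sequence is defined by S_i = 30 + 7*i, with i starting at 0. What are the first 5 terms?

This is an arithmetic sequence.
i=0: S_0 = 30 + 7*0 = 30
i=1: S_1 = 30 + 7*1 = 37
i=2: S_2 = 30 + 7*2 = 44
i=3: S_3 = 30 + 7*3 = 51
i=4: S_4 = 30 + 7*4 = 58
The first 5 terms are: [30, 37, 44, 51, 58]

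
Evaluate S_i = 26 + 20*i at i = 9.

S_9 = 26 + 20*9 = 26 + 180 = 206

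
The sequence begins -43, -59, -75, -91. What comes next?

Differences: -59 - -43 = -16
This is an arithmetic sequence with common difference d = -16.
Next term = -91 + -16 = -107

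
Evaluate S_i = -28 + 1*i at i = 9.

S_9 = -28 + 1*9 = -28 + 9 = -19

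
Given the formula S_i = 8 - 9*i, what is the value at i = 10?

S_10 = 8 + -9*10 = 8 + -90 = -82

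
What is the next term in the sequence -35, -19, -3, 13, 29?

Differences: -19 - -35 = 16
This is an arithmetic sequence with common difference d = 16.
Next term = 29 + 16 = 45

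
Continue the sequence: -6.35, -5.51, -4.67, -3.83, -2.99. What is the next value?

Differences: -5.51 - -6.35 = 0.84
This is an arithmetic sequence with common difference d = 0.84.
Next term = -2.99 + 0.84 = -2.15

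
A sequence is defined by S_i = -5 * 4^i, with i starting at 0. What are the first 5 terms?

This is a geometric sequence.
i=0: S_0 = -5 * 4^0 = -5
i=1: S_1 = -5 * 4^1 = -20
i=2: S_2 = -5 * 4^2 = -80
i=3: S_3 = -5 * 4^3 = -320
i=4: S_4 = -5 * 4^4 = -1280
The first 5 terms are: [-5, -20, -80, -320, -1280]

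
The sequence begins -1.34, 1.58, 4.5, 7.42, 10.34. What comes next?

Differences: 1.58 - -1.34 = 2.92
This is an arithmetic sequence with common difference d = 2.92.
Next term = 10.34 + 2.92 = 13.26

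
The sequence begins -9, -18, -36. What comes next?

Ratios: -18 / -9 = 2.0
This is a geometric sequence with common ratio r = 2.
Next term = -36 * 2 = -72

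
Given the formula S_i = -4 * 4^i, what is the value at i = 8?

S_8 = -4 * 4^8 = -4 * 65536 = -262144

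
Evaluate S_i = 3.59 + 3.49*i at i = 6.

S_6 = 3.59 + 3.49*6 = 3.59 + 20.94 = 24.53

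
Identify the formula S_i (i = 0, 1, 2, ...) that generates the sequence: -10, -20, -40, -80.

Check ratios: -20 / -10 = 2.0
Common ratio r = 2.
First term a = -10.
Formula: S_i = -10 * 2^i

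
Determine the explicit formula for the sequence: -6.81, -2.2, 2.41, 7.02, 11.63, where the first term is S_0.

Check differences: -2.2 - -6.81 = 4.61
2.41 - -2.2 = 4.61
Common difference d = 4.61.
First term a = -6.81.
Formula: S_i = -6.81 + 4.61*i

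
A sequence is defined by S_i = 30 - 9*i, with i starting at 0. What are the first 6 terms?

This is an arithmetic sequence.
i=0: S_0 = 30 + -9*0 = 30
i=1: S_1 = 30 + -9*1 = 21
i=2: S_2 = 30 + -9*2 = 12
i=3: S_3 = 30 + -9*3 = 3
i=4: S_4 = 30 + -9*4 = -6
i=5: S_5 = 30 + -9*5 = -15
The first 6 terms are: [30, 21, 12, 3, -6, -15]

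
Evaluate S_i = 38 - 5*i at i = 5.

S_5 = 38 + -5*5 = 38 + -25 = 13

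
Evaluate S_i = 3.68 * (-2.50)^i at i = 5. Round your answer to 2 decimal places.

S_5 = 3.68 * (-2.5)^5 ≈ 3.68 * -97.6563 ≈ -359.38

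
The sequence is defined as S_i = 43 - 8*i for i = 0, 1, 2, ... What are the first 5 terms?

This is an arithmetic sequence.
i=0: S_0 = 43 + -8*0 = 43
i=1: S_1 = 43 + -8*1 = 35
i=2: S_2 = 43 + -8*2 = 27
i=3: S_3 = 43 + -8*3 = 19
i=4: S_4 = 43 + -8*4 = 11
The first 5 terms are: [43, 35, 27, 19, 11]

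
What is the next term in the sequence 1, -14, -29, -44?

Differences: -14 - 1 = -15
This is an arithmetic sequence with common difference d = -15.
Next term = -44 + -15 = -59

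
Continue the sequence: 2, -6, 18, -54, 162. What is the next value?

Ratios: -6 / 2 = -3.0
This is a geometric sequence with common ratio r = -3.
Next term = 162 * -3 = -486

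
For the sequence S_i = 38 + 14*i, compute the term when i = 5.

S_5 = 38 + 14*5 = 38 + 70 = 108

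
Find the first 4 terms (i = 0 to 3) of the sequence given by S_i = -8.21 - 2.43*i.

This is an arithmetic sequence.
i=0: S_0 = -8.21 + -2.43*0 = -8.21
i=1: S_1 = -8.21 + -2.43*1 = -10.64
i=2: S_2 = -8.21 + -2.43*2 = -13.07
i=3: S_3 = -8.21 + -2.43*3 = -15.5
The first 4 terms are: [-8.21, -10.64, -13.07, -15.5]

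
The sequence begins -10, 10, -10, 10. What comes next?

Ratios: 10 / -10 = -1.0
This is a geometric sequence with common ratio r = -1.
Next term = 10 * -1 = -10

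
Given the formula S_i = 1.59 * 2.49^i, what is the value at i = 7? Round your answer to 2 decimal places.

S_7 = 1.59 * 2.49^7 ≈ 1.59 * 593.4654 ≈ 943.61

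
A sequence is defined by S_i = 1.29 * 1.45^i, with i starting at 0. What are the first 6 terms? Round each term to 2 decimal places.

This is a geometric sequence.
i=0: S_0 = 1.29 * 1.45^0 = 1.29
i=1: S_1 = 1.29 * 1.45^1 ≈ 1.87
i=2: S_2 = 1.29 * 1.45^2 ≈ 2.71
i=3: S_3 = 1.29 * 1.45^3 ≈ 3.93
i=4: S_4 = 1.29 * 1.45^4 ≈ 5.7
i=5: S_5 = 1.29 * 1.45^5 ≈ 8.27
The first 6 terms are: [1.29, 1.87, 2.71, 3.93, 5.7, 8.27]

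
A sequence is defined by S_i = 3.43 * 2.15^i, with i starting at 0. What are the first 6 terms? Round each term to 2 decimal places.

This is a geometric sequence.
i=0: S_0 = 3.43 * 2.15^0 = 3.43
i=1: S_1 = 3.43 * 2.15^1 ≈ 7.37
i=2: S_2 = 3.43 * 2.15^2 ≈ 15.86
i=3: S_3 = 3.43 * 2.15^3 ≈ 34.09
i=4: S_4 = 3.43 * 2.15^4 ≈ 73.29
i=5: S_5 = 3.43 * 2.15^5 ≈ 157.57
The first 6 terms are: [3.43, 7.37, 15.86, 34.09, 73.29, 157.57]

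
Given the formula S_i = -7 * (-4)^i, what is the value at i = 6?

S_6 = -7 * (-4)^6 = -7 * 4096 = -28672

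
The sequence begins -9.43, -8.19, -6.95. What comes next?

Differences: -8.19 - -9.43 = 1.24
This is an arithmetic sequence with common difference d = 1.24.
Next term = -6.95 + 1.24 = -5.71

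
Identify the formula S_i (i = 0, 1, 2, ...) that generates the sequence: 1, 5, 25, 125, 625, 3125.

Check ratios: 5 / 1 = 5.0
Common ratio r = 5.
First term a = 1.
Formula: S_i = 1 * 5^i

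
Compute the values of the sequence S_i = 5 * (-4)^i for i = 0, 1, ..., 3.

This is a geometric sequence.
i=0: S_0 = 5 * (-4)^0 = 5
i=1: S_1 = 5 * (-4)^1 = -20
i=2: S_2 = 5 * (-4)^2 = 80
i=3: S_3 = 5 * (-4)^3 = -320
The first 4 terms are: [5, -20, 80, -320]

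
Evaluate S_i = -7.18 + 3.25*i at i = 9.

S_9 = -7.18 + 3.25*9 = -7.18 + 29.25 = 22.07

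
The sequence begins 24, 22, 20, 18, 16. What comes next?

Differences: 22 - 24 = -2
This is an arithmetic sequence with common difference d = -2.
Next term = 16 + -2 = 14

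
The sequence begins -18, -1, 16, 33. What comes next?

Differences: -1 - -18 = 17
This is an arithmetic sequence with common difference d = 17.
Next term = 33 + 17 = 50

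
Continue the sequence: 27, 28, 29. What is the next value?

Differences: 28 - 27 = 1
This is an arithmetic sequence with common difference d = 1.
Next term = 29 + 1 = 30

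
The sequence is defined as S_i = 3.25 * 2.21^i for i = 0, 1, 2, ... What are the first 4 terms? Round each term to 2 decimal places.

This is a geometric sequence.
i=0: S_0 = 3.25 * 2.21^0 = 3.25
i=1: S_1 = 3.25 * 2.21^1 ≈ 7.18
i=2: S_2 = 3.25 * 2.21^2 ≈ 15.87
i=3: S_3 = 3.25 * 2.21^3 ≈ 35.08
The first 4 terms are: [3.25, 7.18, 15.87, 35.08]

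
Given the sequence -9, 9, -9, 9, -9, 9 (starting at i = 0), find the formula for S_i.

Check ratios: 9 / -9 = -1.0
Common ratio r = -1.
First term a = -9.
Formula: S_i = -9 * (-1)^i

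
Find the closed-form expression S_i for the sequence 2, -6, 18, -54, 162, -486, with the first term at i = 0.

Check ratios: -6 / 2 = -3.0
Common ratio r = -3.
First term a = 2.
Formula: S_i = 2 * (-3)^i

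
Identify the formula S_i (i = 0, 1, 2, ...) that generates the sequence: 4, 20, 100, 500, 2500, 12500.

Check ratios: 20 / 4 = 5.0
Common ratio r = 5.
First term a = 4.
Formula: S_i = 4 * 5^i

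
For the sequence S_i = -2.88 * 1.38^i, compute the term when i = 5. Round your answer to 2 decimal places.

S_5 = -2.88 * 1.38^5 ≈ -2.88 * 5.0049 ≈ -14.41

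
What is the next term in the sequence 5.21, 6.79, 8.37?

Differences: 6.79 - 5.21 = 1.58
This is an arithmetic sequence with common difference d = 1.58.
Next term = 8.37 + 1.58 = 9.95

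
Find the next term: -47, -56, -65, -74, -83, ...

Differences: -56 - -47 = -9
This is an arithmetic sequence with common difference d = -9.
Next term = -83 + -9 = -92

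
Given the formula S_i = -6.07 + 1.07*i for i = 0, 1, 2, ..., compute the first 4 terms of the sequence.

This is an arithmetic sequence.
i=0: S_0 = -6.07 + 1.07*0 = -6.07
i=1: S_1 = -6.07 + 1.07*1 = -5.0
i=2: S_2 = -6.07 + 1.07*2 = -3.93
i=3: S_3 = -6.07 + 1.07*3 = -2.86
The first 4 terms are: [-6.07, -5.0, -3.93, -2.86]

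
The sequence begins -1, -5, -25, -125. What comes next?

Ratios: -5 / -1 = 5.0
This is a geometric sequence with common ratio r = 5.
Next term = -125 * 5 = -625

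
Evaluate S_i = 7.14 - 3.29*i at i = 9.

S_9 = 7.14 + -3.29*9 = 7.14 + -29.61 = -22.47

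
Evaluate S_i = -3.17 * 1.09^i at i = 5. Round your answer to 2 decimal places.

S_5 = -3.17 * 1.09^5 ≈ -3.17 * 1.5386 ≈ -4.88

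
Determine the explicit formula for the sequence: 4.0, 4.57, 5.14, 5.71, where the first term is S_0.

Check differences: 4.57 - 4.0 = 0.57
5.14 - 4.57 = 0.57
Common difference d = 0.57.
First term a = 4.0.
Formula: S_i = 4.00 + 0.57*i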